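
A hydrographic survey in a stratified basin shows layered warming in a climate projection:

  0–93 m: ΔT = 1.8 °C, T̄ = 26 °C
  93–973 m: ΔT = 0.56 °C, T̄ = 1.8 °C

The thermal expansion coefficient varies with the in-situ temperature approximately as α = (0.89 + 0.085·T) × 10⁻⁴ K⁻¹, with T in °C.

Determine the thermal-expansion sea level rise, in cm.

Layer 1: α = (0.89 + 0.085×26)×10⁻⁴ = 3.1×10⁻⁴ K⁻¹
Layer 2: α = (0.89 + 0.085×1.8)×10⁻⁴ = 1.043×10⁻⁴ K⁻¹
Layer 1: 3.1×10⁻⁴ × 93 × 1.8 = 0.051894 m
880 × 0.56 × 1.043×10⁻⁴ = 0.05139904 m
Δh = 0.051894 + 0.05139904 = 0.10329304 m

10.3 cm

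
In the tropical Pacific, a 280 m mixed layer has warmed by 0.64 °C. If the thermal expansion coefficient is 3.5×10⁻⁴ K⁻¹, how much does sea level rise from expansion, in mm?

63 mm

Δh = αΔT·H = 3.5×10⁻⁴ × 0.64 × 280 = 0.06272 m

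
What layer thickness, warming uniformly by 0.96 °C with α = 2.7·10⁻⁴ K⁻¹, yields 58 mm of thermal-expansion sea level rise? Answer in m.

H ≈ 224 m

H = Δh/(αΔT) = 0.058 / (2.7×10⁻⁴ × 0.96) ≈ 223.8 m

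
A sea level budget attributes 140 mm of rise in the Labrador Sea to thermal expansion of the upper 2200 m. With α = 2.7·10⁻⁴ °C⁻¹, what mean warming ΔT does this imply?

ΔT = Δh/(αH) = 0.14 / (2.7×10⁻⁴ × 2200) ≈ 0.2357 K

ΔT ≈ 0.236 K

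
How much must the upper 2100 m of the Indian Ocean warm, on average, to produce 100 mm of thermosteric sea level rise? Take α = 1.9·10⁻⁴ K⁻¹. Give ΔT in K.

about 0.25 K

ΔT = Δh/(αH) = 0.1 / (1.9×10⁻⁴ × 2100) ≈ 0.2506 K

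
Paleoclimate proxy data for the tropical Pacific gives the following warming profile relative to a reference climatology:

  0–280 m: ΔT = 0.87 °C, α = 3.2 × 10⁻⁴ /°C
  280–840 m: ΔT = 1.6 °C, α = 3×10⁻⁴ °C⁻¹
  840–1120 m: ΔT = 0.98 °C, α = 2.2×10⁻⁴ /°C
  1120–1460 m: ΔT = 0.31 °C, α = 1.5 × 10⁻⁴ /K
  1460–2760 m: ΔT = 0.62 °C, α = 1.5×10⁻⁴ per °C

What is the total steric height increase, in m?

Δh ≈ 0.54 m

0–280 m: 280 × 0.87 × 3.2×10⁻⁴ = 0.077952 m
1.6 × 3×10⁻⁴ × 560 = 0.26880 m
0.98 × 2.2×10⁻⁴ × 280 = 0.060368 m
Layer 4: 0.31 × 340 × 1.5×10⁻⁴ = 0.01581 m
1460–2760 m: 1300 × 1.5×10⁻⁴ × 0.62 = 0.12090 m
Δh = 0.077952 + 0.26880 + 0.060368 + 0.01581 + 0.12090 = 0.54383 m ≈ 0.54 m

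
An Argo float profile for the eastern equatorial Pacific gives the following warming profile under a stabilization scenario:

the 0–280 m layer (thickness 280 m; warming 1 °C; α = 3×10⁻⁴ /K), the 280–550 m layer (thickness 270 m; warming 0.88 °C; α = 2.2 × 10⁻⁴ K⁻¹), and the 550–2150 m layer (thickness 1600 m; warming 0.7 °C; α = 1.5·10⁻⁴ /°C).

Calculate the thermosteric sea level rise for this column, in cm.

30.4 cm

1 × 3×10⁻⁴ × 280 = 0.08400 m
280–550 m: 2.2×10⁻⁴ × 0.88 × 270 = 0.052272 m
0.7 × 1.5×10⁻⁴ × 1600 = 0.16800 m
Δh = 0.08400 + 0.052272 + 0.16800 = 0.304272 m ≈ 30.4 cm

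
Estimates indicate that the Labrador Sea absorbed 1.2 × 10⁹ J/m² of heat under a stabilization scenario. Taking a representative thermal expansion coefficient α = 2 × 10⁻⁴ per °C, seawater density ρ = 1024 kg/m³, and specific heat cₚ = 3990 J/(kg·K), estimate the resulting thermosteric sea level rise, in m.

about 0.0587 m

Δh = αQ/(ρcₚ) = 2×10⁻⁴ × 1.2×10⁹ / (1024 × 3990) ≈ 0.058741 m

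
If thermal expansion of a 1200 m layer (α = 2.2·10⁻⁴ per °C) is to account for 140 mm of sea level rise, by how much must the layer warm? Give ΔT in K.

ΔT ≈ 0.530 K

ΔT = Δh/(αH) = 0.14 / (2.2×10⁻⁴ × 1200) ≈ 0.5303 K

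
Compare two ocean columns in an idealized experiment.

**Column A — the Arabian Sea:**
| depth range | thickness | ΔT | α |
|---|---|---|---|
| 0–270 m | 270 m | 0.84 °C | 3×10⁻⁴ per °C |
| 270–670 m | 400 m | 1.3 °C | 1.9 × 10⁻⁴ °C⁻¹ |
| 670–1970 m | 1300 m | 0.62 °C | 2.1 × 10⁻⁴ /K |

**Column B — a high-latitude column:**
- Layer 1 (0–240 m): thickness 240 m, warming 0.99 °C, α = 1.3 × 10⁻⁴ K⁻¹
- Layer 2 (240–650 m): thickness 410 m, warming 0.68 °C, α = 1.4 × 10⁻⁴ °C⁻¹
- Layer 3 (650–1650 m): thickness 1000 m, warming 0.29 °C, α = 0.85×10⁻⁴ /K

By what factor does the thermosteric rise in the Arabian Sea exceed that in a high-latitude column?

3.55

A 0.84 × 3×10⁻⁴ × 270 = 0.06804 m
A 1.3 × 400 × 1.9×10⁻⁴ = 0.09880 m
A Layer 3: 2.1×10⁻⁴ × 0.62 × 1300 = 0.16926 m
A total: 0.33610 m
B Layer 1: 240 × 0.99 × 1.3×10⁻⁴ = 0.030888 m
B 0.68 × 1.4×10⁻⁴ × 410 = 0.039032 m
B Layer 3: 1000 × 0.85×10⁻⁴ × 0.29 = 0.02465 m
B total: 0.09457 m
Ratio: 0.33610 / 0.09457 ≈ 3.554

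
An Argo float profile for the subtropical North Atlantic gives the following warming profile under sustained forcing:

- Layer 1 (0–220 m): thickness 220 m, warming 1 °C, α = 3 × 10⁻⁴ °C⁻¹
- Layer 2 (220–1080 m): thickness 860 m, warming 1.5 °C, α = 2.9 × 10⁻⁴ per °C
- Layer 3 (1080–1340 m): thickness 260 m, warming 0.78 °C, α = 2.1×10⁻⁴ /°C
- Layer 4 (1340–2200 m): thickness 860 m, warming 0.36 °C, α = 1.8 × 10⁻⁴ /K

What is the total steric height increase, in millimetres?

220 × 3×10⁻⁴ × 1 = 0.06600 m
220–1080 m: 2.9×10⁻⁴ × 860 × 1.5 = 0.37410 m
Layer 3: 260 × 2.1×10⁻⁴ × 0.78 = 0.042588 m
1340–2200 m: 0.36 × 1.8×10⁻⁴ × 860 = 0.055728 m
Δh = 0.06600 + 0.37410 + 0.042588 + 0.055728 = 0.538416 m

Δh ≈ 538 mm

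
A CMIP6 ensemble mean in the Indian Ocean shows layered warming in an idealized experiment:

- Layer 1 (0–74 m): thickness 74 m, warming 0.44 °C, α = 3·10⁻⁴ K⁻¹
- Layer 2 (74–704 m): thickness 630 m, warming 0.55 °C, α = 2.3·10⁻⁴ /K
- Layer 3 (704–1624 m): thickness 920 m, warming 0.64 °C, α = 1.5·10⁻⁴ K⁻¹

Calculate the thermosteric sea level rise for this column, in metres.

Δh ≈ 0.178 m

Layer 1: 74 × 0.44 × 3×10⁻⁴ = 0.009768 m
74–704 m: 2.3×10⁻⁴ × 0.55 × 630 = 0.079695 m
Layer 3: 0.64 × 1.5×10⁻⁴ × 920 = 0.08832 m
Δh = 0.009768 + 0.079695 + 0.08832 = 0.177783 m ≈ 0.178 m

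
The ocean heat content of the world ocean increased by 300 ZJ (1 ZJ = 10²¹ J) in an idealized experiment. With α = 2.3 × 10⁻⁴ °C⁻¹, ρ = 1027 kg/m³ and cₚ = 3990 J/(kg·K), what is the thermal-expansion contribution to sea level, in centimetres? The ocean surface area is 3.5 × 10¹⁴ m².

Δh ≈ 4.81 cm

Per unit area: Q = 300×10²¹ / (3.5×10¹⁴) ≈ 8.571×10⁸ J/m²
Δh = αQ/(ρcₚ) = 2.3×10⁻⁴ × 8.571×10⁸ / (1027 × 3990) ≈ 0.048108 m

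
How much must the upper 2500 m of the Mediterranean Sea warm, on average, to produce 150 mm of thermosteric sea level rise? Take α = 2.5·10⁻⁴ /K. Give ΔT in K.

0.240 K

ΔT = Δh/(αH) = 0.15 / (2.5×10⁻⁴ × 2500) = 0.2400 K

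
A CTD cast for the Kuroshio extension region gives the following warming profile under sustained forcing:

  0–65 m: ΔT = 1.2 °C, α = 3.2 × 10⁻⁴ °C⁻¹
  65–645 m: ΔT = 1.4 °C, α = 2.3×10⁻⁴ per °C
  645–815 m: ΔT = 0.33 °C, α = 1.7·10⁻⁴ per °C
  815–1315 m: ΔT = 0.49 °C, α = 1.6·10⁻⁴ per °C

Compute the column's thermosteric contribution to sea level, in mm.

Layer 1: 3.2×10⁻⁴ × 65 × 1.2 = 0.02496 m
Layer 2: 1.4 × 580 × 2.3×10⁻⁴ = 0.18676 m
170 × 0.33 × 1.7×10⁻⁴ = 0.009537 m
Layer 4: 0.49 × 1.6×10⁻⁴ × 500 = 0.03920 m
Δh = 0.02496 + 0.18676 + 0.009537 + 0.03920 = 0.260457 m

Δh = 260 mm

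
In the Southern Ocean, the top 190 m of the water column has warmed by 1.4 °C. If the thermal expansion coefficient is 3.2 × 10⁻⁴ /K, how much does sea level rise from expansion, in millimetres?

Δh ≈ 85 mm

Δh = αΔT·H = 3.2×10⁻⁴ × 1.4 × 190 = 0.08512 m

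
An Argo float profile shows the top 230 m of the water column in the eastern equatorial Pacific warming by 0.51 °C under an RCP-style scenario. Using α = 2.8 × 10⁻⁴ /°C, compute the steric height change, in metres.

about 0.0328 m

Δh = αΔT·H = 2.8×10⁻⁴ × 0.51 × 230 = 0.032844 m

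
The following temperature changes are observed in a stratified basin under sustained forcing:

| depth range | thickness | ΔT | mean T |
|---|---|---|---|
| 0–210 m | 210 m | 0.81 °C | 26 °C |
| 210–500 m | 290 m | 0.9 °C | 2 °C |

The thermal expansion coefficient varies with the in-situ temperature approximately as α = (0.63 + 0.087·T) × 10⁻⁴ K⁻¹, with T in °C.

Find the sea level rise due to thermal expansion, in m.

Layer 1: α = (0.63 + 0.087×26)×10⁻⁴ = 2.892×10⁻⁴ K⁻¹
Layer 2: α = (0.63 + 0.087×2)×10⁻⁴ = 0.804×10⁻⁴ K⁻¹
Layer 1: 2.892×10⁻⁴ × 210 × 0.81 = 0.04919292 m
Layer 2: 0.804×10⁻⁴ × 290 × 0.9 = 0.0209844 m
Δh = 0.04919292 + 0.0209844 = 0.07017732 m ≈ 0.0702 m

0.0702 m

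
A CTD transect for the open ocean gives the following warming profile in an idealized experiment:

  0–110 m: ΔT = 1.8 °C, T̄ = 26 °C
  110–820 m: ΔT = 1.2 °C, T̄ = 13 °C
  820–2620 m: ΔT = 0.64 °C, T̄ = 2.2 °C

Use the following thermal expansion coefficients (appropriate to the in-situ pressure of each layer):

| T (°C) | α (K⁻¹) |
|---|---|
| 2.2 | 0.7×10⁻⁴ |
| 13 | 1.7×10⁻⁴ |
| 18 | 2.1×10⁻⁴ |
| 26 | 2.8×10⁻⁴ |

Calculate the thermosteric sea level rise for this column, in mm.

Layer 1 at 26 °C → α = 2.8×10⁻⁴ K⁻¹
Layer 2 at 13 °C → α = 1.7×10⁻⁴ K⁻¹
Layer 3 at 2.2 °C → α = 0.7×10⁻⁴ K⁻¹
0–110 m: 1.8 × 110 × 2.8×10⁻⁴ = 0.05544 m
110–820 m: 710 × 1.7×10⁻⁴ × 1.2 = 0.14484 m
Layer 3: 0.7×10⁻⁴ × 1800 × 0.64 = 0.08064 m
Δh = 0.05544 + 0.14484 + 0.08064 = 0.28092 m

about 281 mm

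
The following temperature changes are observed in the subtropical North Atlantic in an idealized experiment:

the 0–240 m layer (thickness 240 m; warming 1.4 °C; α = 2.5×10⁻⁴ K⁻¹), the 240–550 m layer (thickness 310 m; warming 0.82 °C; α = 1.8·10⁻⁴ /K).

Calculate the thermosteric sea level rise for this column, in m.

Δh ≈ 0.130 m

Layer 1: 1.4 × 2.5×10⁻⁴ × 240 = 0.08400 m
240–550 m: 1.8×10⁻⁴ × 310 × 0.82 = 0.045756 m
Δh = 0.08400 + 0.045756 = 0.129756 m ≈ 0.130 m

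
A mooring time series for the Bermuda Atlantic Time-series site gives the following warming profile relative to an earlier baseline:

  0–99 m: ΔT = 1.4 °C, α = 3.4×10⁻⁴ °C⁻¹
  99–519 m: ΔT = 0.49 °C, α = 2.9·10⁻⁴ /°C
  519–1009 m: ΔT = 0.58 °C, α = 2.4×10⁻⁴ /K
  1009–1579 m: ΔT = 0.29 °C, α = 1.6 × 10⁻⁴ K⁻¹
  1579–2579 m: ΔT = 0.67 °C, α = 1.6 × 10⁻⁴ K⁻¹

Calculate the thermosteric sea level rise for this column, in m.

0–99 m: 3.4×10⁻⁴ × 1.4 × 99 = 0.047124 m
0.49 × 420 × 2.9×10⁻⁴ = 0.059682 m
519–1009 m: 490 × 0.58 × 2.4×10⁻⁴ = 0.068208 m
1009–1579 m: 570 × 0.29 × 1.6×10⁻⁴ = 0.026448 m
1579–2579 m: 0.67 × 1000 × 1.6×10⁻⁴ = 0.10720 m
Δh = 0.047124 + 0.059682 + 0.068208 + 0.026448 + 0.10720 = 0.308662 m ≈ 0.309 m

about 0.309 m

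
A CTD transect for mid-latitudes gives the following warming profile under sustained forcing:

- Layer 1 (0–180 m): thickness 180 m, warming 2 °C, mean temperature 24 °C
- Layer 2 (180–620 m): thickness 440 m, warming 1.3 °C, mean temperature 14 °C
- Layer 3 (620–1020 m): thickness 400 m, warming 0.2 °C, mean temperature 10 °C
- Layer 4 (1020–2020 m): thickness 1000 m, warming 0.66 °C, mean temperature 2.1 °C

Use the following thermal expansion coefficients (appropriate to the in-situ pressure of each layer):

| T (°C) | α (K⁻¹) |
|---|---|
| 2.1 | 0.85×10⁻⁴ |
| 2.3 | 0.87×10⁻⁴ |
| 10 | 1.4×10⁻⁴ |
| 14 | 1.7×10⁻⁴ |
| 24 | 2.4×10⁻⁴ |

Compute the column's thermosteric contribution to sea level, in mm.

251 mm

Layer 1 at 24 °C → α = 2.4×10⁻⁴ K⁻¹
Layer 2 at 14 °C → α = 1.7×10⁻⁴ K⁻¹
Layer 3 at 10 °C → α = 1.4×10⁻⁴ K⁻¹
Layer 4 at 2.1 °C → α = 0.85×10⁻⁴ K⁻¹
Layer 1: 2.4×10⁻⁴ × 2 × 180 = 0.08640 m
1.3 × 440 × 1.7×10⁻⁴ = 0.09724 m
400 × 0.2 × 1.4×10⁻⁴ = 0.01120 m
1020–2020 m: 1000 × 0.85×10⁻⁴ × 0.66 = 0.05610 m
Δh = 0.08640 + 0.09724 + 0.01120 + 0.05610 = 0.25094 m ≈ 251 mm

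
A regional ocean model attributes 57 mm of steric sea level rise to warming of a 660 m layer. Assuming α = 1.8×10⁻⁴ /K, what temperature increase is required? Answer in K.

0.48 K

ΔT = Δh/(αH) = 0.057 / (1.8×10⁻⁴ × 660) ≈ 0.4798 K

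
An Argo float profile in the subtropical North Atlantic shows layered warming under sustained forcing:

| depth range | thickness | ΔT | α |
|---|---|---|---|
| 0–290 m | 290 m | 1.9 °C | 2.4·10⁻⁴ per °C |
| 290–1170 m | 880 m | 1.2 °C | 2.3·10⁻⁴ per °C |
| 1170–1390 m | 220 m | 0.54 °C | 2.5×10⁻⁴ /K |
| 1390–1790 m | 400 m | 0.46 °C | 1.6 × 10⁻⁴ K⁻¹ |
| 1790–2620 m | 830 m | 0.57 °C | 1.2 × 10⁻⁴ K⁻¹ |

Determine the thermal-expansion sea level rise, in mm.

Layer 1: 290 × 2.4×10⁻⁴ × 1.9 = 0.13224 m
290–1170 m: 1.2 × 2.3×10⁻⁴ × 880 = 0.24288 m
Layer 3: 2.5×10⁻⁴ × 220 × 0.54 = 0.02970 m
1390–1790 m: 0.46 × 1.6×10⁻⁴ × 400 = 0.02944 m
1790–2620 m: 0.57 × 830 × 1.2×10⁻⁴ = 0.056772 m
Δh = 0.13224 + 0.24288 + 0.02970 + 0.02944 + 0.056772 = 0.491032 m ≈ 490 mm

about 490 mm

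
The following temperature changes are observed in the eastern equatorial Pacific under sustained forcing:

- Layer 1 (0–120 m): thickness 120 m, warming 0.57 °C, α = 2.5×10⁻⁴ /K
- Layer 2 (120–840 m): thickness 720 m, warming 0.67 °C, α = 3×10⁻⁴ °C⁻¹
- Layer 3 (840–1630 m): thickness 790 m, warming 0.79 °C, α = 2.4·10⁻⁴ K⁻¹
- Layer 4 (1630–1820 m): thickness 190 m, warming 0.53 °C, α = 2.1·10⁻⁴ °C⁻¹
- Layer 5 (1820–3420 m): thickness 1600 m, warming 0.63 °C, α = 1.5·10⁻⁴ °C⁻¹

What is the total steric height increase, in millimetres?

Layer 1: 120 × 0.57 × 2.5×10⁻⁴ = 0.01710 m
120–840 m: 720 × 3×10⁻⁴ × 0.67 = 0.14472 m
2.4×10⁻⁴ × 790 × 0.79 = 0.149784 m
Layer 4: 2.1×10⁻⁴ × 0.53 × 190 = 0.021147 m
1600 × 0.63 × 1.5×10⁻⁴ = 0.15120 m
Δh = 0.01710 + 0.14472 + 0.149784 + 0.021147 + 0.15120 = 0.483951 m

about 484 mm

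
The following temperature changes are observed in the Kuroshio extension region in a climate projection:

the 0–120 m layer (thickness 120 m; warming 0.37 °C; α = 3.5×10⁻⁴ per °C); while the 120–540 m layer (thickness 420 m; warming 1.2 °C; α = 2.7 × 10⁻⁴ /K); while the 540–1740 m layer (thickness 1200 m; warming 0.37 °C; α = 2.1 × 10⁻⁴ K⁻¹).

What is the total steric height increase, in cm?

Δh ≈ 24.5 cm

Layer 1: 120 × 0.37 × 3.5×10⁻⁴ = 0.01554 m
120–540 m: 420 × 2.7×10⁻⁴ × 1.2 = 0.13608 m
540–1740 m: 2.1×10⁻⁴ × 1200 × 0.37 = 0.09324 m
Δh = 0.01554 + 0.13608 + 0.09324 = 0.24486 m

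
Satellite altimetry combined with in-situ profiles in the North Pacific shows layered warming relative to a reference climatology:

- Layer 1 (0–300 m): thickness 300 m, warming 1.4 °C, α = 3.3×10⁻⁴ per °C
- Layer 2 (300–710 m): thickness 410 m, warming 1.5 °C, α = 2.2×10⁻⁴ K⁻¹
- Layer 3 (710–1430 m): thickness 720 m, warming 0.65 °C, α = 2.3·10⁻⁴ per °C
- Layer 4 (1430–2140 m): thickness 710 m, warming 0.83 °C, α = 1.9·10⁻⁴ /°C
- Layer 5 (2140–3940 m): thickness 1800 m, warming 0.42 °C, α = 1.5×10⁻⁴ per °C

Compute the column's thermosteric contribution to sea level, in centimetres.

3.3×10⁻⁴ × 300 × 1.4 = 0.13860 m
Layer 2: 1.5 × 2.2×10⁻⁴ × 410 = 0.13530 m
710–1430 m: 2.3×10⁻⁴ × 0.65 × 720 = 0.10764 m
Layer 4: 710 × 1.9×10⁻⁴ × 0.83 = 0.111967 m
Layer 5: 1800 × 1.5×10⁻⁴ × 0.42 = 0.11340 m
Δh = 0.13860 + 0.13530 + 0.10764 + 0.111967 + 0.11340 = 0.606907 m

60.7 cm of thermosteric rise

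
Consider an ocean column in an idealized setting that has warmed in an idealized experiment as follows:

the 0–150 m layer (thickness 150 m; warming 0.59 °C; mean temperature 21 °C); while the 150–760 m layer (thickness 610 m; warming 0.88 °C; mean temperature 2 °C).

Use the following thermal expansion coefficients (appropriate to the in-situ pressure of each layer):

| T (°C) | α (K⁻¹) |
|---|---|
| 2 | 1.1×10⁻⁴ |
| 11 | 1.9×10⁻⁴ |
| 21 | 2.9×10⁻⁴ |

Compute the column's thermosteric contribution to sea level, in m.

Δh = 0.085 m

Layer 1 at 21 °C → α = 2.9×10⁻⁴ K⁻¹
Layer 2 at 2 °C → α = 1.1×10⁻⁴ K⁻¹
0–150 m: 0.59 × 150 × 2.9×10⁻⁴ = 0.025665 m
150–760 m: 1.1×10⁻⁴ × 610 × 0.88 = 0.059048 m
Δh = 0.025665 + 0.059048 = 0.084713 m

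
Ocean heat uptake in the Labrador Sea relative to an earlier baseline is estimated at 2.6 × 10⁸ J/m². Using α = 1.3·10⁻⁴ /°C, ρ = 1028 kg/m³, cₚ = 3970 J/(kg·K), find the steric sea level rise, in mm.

Δh = αQ/(ρcₚ) = 1.3×10⁻⁴ × 2.6×10⁸ / (1028 × 3970) ≈ 0.008282 m

8.28 mm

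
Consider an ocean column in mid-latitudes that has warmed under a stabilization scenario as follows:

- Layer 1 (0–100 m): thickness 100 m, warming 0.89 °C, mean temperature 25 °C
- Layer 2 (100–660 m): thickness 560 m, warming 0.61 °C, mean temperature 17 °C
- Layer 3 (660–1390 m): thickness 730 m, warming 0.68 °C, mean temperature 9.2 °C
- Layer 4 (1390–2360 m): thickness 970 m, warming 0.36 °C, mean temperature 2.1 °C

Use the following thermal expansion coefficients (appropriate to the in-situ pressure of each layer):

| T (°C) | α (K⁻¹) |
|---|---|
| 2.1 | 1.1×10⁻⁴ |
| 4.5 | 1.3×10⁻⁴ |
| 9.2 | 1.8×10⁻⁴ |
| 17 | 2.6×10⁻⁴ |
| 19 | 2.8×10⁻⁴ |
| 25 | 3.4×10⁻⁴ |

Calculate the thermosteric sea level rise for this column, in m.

about 0.247 m

Layer 1 at 25 °C → α = 3.4×10⁻⁴ K⁻¹
Layer 2 at 17 °C → α = 2.6×10⁻⁴ K⁻¹
Layer 3 at 9.2 °C → α = 1.8×10⁻⁴ K⁻¹
Layer 4 at 2.1 °C → α = 1.1×10⁻⁴ K⁻¹
0.89 × 3.4×10⁻⁴ × 100 = 0.03026 m
560 × 0.61 × 2.6×10⁻⁴ = 0.088816 m
Layer 3: 730 × 0.68 × 1.8×10⁻⁴ = 0.089352 m
1390–2360 m: 970 × 0.36 × 1.1×10⁻⁴ = 0.038412 m
Δh = 0.03026 + 0.088816 + 0.089352 + 0.038412 = 0.24684 m ≈ 0.247 m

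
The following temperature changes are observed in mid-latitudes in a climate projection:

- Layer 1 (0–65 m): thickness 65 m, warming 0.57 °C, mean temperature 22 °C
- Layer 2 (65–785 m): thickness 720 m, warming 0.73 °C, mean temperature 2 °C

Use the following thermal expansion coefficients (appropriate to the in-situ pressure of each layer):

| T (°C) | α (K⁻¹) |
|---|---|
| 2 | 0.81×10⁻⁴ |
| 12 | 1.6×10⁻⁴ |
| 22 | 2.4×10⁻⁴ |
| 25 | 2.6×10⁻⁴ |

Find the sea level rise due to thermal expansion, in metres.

Layer 1 at 22 °C → α = 2.4×10⁻⁴ K⁻¹
Layer 2 at 2 °C → α = 0.81×10⁻⁴ K⁻¹
Layer 1: 2.4×10⁻⁴ × 0.57 × 65 = 0.008892 m
65–785 m: 0.81×10⁻⁴ × 0.73 × 720 = 0.0425736 m
Δh = 0.008892 + 0.0425736 = 0.0514656 m

0.0515 m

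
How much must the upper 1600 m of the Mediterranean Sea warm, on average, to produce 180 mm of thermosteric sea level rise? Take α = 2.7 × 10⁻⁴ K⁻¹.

about 0.417 °C

ΔT = Δh/(αH) = 0.18 / (2.7×10⁻⁴ × 1600) ≈ 0.4167 °C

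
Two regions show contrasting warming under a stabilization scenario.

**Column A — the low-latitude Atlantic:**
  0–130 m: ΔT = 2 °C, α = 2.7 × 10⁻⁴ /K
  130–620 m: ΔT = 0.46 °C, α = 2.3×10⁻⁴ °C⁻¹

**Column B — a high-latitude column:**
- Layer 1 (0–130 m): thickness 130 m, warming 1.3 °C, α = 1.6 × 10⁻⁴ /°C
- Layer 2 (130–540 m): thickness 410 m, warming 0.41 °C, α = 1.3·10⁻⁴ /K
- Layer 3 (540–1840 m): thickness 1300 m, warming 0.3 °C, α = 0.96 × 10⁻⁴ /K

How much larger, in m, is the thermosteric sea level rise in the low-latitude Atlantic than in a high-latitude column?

A Layer 1: 2.7×10⁻⁴ × 130 × 2 = 0.07020 m
A 130–620 m: 490 × 2.3×10⁻⁴ × 0.46 = 0.051842 m
A total: 0.122042 m
B 130 × 1.3 × 1.6×10⁻⁴ = 0.02704 m
B 130–540 m: 410 × 1.3×10⁻⁴ × 0.41 = 0.021853 m
B 0.3 × 0.96×10⁻⁴ × 1300 = 0.03744 m
B total: 0.086333 m
Difference: 0.122042 − 0.086333 = 0.035709 m

0.0357 m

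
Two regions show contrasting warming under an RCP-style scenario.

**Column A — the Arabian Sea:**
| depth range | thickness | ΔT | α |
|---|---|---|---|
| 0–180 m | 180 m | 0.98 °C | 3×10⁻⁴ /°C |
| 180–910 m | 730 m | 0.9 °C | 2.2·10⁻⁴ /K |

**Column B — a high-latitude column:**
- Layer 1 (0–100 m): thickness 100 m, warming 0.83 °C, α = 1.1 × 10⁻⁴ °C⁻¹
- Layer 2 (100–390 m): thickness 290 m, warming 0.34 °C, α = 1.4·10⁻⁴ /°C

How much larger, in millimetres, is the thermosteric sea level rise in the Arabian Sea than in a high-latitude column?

A 0.98 × 180 × 3×10⁻⁴ = 0.05292 m
A 180–910 m: 730 × 0.9 × 2.2×10⁻⁴ = 0.14454 m
A total: 0.19746 m
B 0–100 m: 100 × 1.1×10⁻⁴ × 0.83 = 0.00913 m
B Layer 2: 0.34 × 290 × 1.4×10⁻⁴ = 0.013804 m
B total: 0.022934 m
Difference: 0.19746 − 0.022934 = 0.174526 m

170 mm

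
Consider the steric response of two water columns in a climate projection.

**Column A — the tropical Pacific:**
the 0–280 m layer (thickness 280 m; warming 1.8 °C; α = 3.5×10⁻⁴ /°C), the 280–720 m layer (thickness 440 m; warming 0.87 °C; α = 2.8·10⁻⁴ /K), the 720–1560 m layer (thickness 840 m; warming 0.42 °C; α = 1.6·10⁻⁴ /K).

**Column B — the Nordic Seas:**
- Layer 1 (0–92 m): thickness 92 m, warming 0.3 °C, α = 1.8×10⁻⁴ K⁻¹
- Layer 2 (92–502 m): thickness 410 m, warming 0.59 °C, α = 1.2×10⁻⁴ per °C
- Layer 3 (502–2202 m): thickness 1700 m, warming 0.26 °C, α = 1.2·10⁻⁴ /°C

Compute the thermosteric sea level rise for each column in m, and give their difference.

Δh_A ≈ 0.34 m, Δh_B ≈ 0.087 m; difference ≈ 0.25 m

A 1.8 × 280 × 3.5×10⁻⁴ = 0.17640 m
A Layer 2: 0.87 × 440 × 2.8×10⁻⁴ = 0.107184 m
A 1.6×10⁻⁴ × 840 × 0.42 = 0.056448 m
A total: 0.340032 m
B 1.8×10⁻⁴ × 0.3 × 92 = 0.004968 m
B Layer 2: 0.59 × 1.2×10⁻⁴ × 410 = 0.029028 m
B 0.26 × 1700 × 1.2×10⁻⁴ = 0.05304 m
B total: 0.087036 m
Difference: 0.340032 − 0.087036 = 0.252996 m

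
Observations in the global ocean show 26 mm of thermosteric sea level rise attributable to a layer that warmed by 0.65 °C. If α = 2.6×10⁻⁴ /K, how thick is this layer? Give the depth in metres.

H = Δh/(αΔT) = 0.026 / (2.6×10⁻⁴ × 0.65) ≈ 153.8 m

about 150 m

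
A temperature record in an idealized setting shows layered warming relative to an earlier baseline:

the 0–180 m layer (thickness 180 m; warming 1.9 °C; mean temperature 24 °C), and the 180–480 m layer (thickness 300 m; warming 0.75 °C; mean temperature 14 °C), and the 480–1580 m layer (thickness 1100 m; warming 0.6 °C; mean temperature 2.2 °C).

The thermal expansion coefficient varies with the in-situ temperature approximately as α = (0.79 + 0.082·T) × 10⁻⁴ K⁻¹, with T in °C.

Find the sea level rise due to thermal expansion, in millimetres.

Layer 1: α = (0.79 + 0.082×24)×10⁻⁴ = 2.758×10⁻⁴ K⁻¹
Layer 2: α = (0.79 + 0.082×14)×10⁻⁴ = 1.938×10⁻⁴ K⁻¹
Layer 3: α = (0.79 + 0.082×2.2)×10⁻⁴ = 0.9704×10⁻⁴ K⁻¹
Layer 1: 180 × 2.758×10⁻⁴ × 1.9 = 0.0943236 m
180–480 m: 300 × 0.75 × 1.938×10⁻⁴ = 0.043605 m
480–1580 m: 0.6 × 1100 × 0.9704×10⁻⁴ = 0.0640464 m
Δh = 0.0943236 + 0.043605 + 0.0640464 = 0.201975 m ≈ 202 mm

Δh ≈ 202 mm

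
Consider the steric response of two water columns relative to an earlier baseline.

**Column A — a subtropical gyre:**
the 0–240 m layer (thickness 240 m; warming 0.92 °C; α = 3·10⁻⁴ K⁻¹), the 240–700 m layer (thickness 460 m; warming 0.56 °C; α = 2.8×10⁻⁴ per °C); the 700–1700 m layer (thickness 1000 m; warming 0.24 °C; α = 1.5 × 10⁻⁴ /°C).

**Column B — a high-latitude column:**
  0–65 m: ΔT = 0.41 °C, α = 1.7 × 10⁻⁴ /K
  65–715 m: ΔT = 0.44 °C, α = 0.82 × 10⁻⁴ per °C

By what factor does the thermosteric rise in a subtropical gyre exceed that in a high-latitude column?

6.2

A 0.92 × 240 × 3×10⁻⁴ = 0.06624 m
A 460 × 2.8×10⁻⁴ × 0.56 = 0.072128 m
A Layer 3: 0.24 × 1000 × 1.5×10⁻⁴ = 0.03600 m
A total: 0.174368 m
B 0–65 m: 0.41 × 65 × 1.7×10⁻⁴ = 0.0045305 m
B 650 × 0.44 × 0.82×10⁻⁴ = 0.023452 m
B total: 0.0279825 m
Ratio: 0.174368 / 0.0279825 ≈ 6.231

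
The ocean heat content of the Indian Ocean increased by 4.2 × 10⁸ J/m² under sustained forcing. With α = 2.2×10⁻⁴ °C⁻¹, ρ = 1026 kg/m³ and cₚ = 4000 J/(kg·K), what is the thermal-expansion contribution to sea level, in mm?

Δh = αQ/(ρcₚ) = 2.2×10⁻⁴ × 4.2×10⁸ / (1026 × 4000) ≈ 0.022515 m

22.5 mm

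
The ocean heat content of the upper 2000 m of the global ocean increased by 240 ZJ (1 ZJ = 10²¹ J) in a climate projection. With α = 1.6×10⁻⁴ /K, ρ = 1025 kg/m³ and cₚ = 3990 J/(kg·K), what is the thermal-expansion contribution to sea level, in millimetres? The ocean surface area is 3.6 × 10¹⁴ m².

Per unit area: Q = 240×10²¹ / (3.6×10¹⁴) ≈ 6.667×10⁸ J/m²
Δh = αQ/(ρcₚ) = 1.6×10⁻⁴ × 6.667×10⁸ / (1025 × 3990) ≈ 0.026083 m

about 26.1 mm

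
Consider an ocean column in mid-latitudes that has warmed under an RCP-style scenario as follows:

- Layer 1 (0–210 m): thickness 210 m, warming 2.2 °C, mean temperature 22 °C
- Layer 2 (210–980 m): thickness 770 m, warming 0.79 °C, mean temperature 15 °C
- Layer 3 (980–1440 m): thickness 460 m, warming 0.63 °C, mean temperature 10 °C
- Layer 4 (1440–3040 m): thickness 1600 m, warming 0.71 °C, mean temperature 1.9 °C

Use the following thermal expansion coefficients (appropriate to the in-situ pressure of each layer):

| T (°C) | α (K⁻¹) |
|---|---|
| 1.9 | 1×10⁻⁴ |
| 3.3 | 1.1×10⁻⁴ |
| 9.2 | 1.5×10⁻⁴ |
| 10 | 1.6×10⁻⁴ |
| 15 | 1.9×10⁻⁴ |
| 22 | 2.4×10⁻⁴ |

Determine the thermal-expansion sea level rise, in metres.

Layer 1 at 22 °C → α = 2.4×10⁻⁴ K⁻¹
Layer 2 at 15 °C → α = 1.9×10⁻⁴ K⁻¹
Layer 3 at 10 °C → α = 1.6×10⁻⁴ K⁻¹
Layer 4 at 1.9 °C → α = 1×10⁻⁴ K⁻¹
210 × 2.4×10⁻⁴ × 2.2 = 0.11088 m
0.79 × 770 × 1.9×10⁻⁴ = 0.115577 m
980–1440 m: 1.6×10⁻⁴ × 0.63 × 460 = 0.046368 m
Layer 4: 1×10⁻⁴ × 0.71 × 1600 = 0.11360 m
Δh = 0.11088 + 0.115577 + 0.046368 + 0.11360 = 0.386425 m

Δh = 0.386 m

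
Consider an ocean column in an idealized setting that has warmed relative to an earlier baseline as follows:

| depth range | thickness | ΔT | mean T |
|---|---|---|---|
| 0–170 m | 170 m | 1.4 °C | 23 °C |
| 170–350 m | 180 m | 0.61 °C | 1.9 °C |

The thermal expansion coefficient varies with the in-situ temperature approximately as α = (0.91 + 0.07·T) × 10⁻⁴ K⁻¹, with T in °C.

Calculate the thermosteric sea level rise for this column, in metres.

Layer 1: α = (0.91 + 0.07×23)×10⁻⁴ = 2.52×10⁻⁴ K⁻¹
Layer 2: α = (0.91 + 0.07×1.9)×10⁻⁴ = 1.043×10⁻⁴ K⁻¹
1.4 × 2.52×10⁻⁴ × 170 = 0.059976 m
Layer 2: 1.043×10⁻⁴ × 0.61 × 180 = 0.01145214 m
Δh = 0.059976 + 0.01145214 = 0.07142814 m ≈ 0.0714 m

about 0.0714 m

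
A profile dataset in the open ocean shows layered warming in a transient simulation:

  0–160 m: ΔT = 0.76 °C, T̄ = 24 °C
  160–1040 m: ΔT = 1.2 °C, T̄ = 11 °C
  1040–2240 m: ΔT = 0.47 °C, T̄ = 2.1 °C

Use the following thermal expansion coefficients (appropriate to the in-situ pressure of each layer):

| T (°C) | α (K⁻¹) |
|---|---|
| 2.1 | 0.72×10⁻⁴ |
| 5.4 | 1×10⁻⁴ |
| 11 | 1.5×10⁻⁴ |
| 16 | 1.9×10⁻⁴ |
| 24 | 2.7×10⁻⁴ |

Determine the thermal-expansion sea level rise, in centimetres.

Layer 1 at 24 °C → α = 2.7×10⁻⁴ K⁻¹
Layer 2 at 11 °C → α = 1.5×10⁻⁴ K⁻¹
Layer 3 at 2.1 °C → α = 0.72×10⁻⁴ K⁻¹
Layer 1: 2.7×10⁻⁴ × 0.76 × 160 = 0.032832 m
880 × 1.5×10⁻⁴ × 1.2 = 0.15840 m
Layer 3: 0.72×10⁻⁴ × 0.47 × 1200 = 0.040608 m
Δh = 0.032832 + 0.15840 + 0.040608 = 0.23184 m

about 23 cm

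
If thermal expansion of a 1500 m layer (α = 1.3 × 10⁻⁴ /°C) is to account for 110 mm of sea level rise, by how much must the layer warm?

ΔT = Δh/(αH) = 0.11 / (1.3×10⁻⁴ × 1500) ≈ 0.5641 °C

about 0.564 °C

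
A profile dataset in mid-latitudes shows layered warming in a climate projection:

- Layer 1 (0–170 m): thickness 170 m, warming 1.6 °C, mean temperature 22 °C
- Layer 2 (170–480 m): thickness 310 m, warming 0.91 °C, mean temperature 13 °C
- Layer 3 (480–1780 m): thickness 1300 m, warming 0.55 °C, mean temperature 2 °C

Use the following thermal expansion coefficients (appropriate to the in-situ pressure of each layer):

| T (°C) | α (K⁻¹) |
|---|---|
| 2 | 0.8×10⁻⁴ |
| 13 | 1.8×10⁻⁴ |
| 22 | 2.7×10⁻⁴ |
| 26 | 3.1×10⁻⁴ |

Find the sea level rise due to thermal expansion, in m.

Layer 1 at 22 °C → α = 2.7×10⁻⁴ K⁻¹
Layer 2 at 13 °C → α = 1.8×10⁻⁴ K⁻¹
Layer 3 at 2 °C → α = 0.8×10⁻⁴ K⁻¹
1.6 × 2.7×10⁻⁴ × 170 = 0.07344 m
310 × 0.91 × 1.8×10⁻⁴ = 0.050778 m
480–1780 m: 1300 × 0.55 × 0.8×10⁻⁴ = 0.05720 m
Δh = 0.07344 + 0.050778 + 0.05720 = 0.181418 m

0.18 m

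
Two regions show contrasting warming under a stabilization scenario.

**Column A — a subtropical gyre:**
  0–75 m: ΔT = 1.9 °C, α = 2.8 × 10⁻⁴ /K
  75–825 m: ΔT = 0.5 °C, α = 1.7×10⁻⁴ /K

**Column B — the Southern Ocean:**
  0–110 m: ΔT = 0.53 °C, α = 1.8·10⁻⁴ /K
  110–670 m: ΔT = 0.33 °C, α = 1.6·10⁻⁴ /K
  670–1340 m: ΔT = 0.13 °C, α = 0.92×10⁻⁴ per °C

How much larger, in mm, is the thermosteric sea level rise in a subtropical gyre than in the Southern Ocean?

A 0–75 m: 1.9 × 2.8×10⁻⁴ × 75 = 0.03990 m
A 75–825 m: 750 × 1.7×10⁻⁴ × 0.5 = 0.06375 m
A total: 0.10365 m
B 110 × 1.8×10⁻⁴ × 0.53 = 0.010494 m
B 110–670 m: 560 × 0.33 × 1.6×10⁻⁴ = 0.029568 m
B 670–1340 m: 0.92×10⁻⁴ × 0.13 × 670 = 0.0080132 m
B total: 0.0480752 m
Difference: 0.10365 − 0.0480752 = 0.0555748 m

Δh_A − Δh_B ≈ 55.6 mm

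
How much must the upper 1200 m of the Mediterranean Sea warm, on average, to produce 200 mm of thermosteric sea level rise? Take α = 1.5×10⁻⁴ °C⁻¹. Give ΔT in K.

ΔT ≈ 1.11 K

ΔT = Δh/(αH) = 0.2 / (1.5×10⁻⁴ × 1200) ≈ 1.111 K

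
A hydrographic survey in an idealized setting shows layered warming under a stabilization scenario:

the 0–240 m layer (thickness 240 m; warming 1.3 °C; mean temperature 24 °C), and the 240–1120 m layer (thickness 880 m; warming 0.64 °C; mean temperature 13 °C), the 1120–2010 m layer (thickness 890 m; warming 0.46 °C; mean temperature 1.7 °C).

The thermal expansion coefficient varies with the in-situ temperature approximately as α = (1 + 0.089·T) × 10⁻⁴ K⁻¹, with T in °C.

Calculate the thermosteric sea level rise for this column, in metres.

0.266 m of thermosteric rise

Layer 1: α = (1 + 0.089×24)×10⁻⁴ = 3.136×10⁻⁴ K⁻¹
Layer 2: α = (1 + 0.089×13)×10⁻⁴ = 2.157×10⁻⁴ K⁻¹
Layer 3: α = (1 + 0.089×1.7)×10⁻⁴ = 1.1513×10⁻⁴ K⁻¹
Layer 1: 240 × 1.3 × 3.136×10⁻⁴ = 0.0978432 m
240–1120 m: 2.157×10⁻⁴ × 0.64 × 880 = 0.12148224 m
1120–2010 m: 0.46 × 890 × 1.1513×10⁻⁴ = 0.047134222 m
Δh = 0.0978432 + 0.12148224 + 0.047134222 = 0.266459662 m ≈ 0.266 m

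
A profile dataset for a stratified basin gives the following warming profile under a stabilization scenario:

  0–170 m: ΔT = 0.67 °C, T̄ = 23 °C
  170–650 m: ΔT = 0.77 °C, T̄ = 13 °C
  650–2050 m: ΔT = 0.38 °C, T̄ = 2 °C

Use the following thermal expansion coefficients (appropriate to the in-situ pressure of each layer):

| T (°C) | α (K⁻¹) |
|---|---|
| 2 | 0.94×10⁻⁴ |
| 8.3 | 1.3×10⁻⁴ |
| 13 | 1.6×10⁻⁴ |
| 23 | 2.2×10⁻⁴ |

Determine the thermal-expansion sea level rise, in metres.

Layer 1 at 23 °C → α = 2.2×10⁻⁴ K⁻¹
Layer 2 at 13 °C → α = 1.6×10⁻⁴ K⁻¹
Layer 3 at 2 °C → α = 0.94×10⁻⁴ K⁻¹
0–170 m: 170 × 0.67 × 2.2×10⁻⁴ = 0.025058 m
Layer 2: 0.77 × 480 × 1.6×10⁻⁴ = 0.059136 m
650–2050 m: 0.94×10⁻⁴ × 1400 × 0.38 = 0.050008 m
Δh = 0.025058 + 0.059136 + 0.050008 = 0.134202 m ≈ 0.134 m

0.134 m of thermosteric rise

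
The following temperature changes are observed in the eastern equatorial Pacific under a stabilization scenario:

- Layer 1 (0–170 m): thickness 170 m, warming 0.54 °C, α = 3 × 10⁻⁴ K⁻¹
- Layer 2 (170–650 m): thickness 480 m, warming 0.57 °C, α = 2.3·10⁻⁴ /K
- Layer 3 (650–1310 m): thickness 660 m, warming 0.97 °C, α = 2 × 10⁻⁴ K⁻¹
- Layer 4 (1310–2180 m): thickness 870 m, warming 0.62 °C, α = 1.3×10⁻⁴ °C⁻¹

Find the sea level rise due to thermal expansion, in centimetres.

about 29 cm

3×10⁻⁴ × 170 × 0.54 = 0.02754 m
170–650 m: 2.3×10⁻⁴ × 0.57 × 480 = 0.062928 m
650–1310 m: 660 × 2×10⁻⁴ × 0.97 = 0.12804 m
Layer 4: 1.3×10⁻⁴ × 0.62 × 870 = 0.070122 m
Δh = 0.02754 + 0.062928 + 0.12804 + 0.070122 = 0.28863 m ≈ 29 cm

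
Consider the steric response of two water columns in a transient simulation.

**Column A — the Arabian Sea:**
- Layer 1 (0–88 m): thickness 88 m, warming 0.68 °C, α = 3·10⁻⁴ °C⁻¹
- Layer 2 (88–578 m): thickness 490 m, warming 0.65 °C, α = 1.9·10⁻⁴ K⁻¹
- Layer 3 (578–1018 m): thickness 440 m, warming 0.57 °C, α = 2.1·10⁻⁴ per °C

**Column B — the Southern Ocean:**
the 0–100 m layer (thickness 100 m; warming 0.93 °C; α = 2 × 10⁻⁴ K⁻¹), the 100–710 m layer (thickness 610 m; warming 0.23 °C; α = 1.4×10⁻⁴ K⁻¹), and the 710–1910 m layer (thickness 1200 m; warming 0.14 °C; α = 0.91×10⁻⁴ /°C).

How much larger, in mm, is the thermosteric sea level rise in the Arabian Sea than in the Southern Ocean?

Δh_A − Δh_B ≈ 77.6 mm

A 0.68 × 3×10⁻⁴ × 88 = 0.017952 m
A 88–578 m: 0.65 × 1.9×10⁻⁴ × 490 = 0.060515 m
A Layer 3: 2.1×10⁻⁴ × 0.57 × 440 = 0.052668 m
A total: 0.131135 m
B Layer 1: 0.93 × 2×10⁻⁴ × 100 = 0.01860 m
B 610 × 0.23 × 1.4×10⁻⁴ = 0.019642 m
B Layer 3: 1200 × 0.14 × 0.91×10⁻⁴ = 0.015288 m
B total: 0.05353 m
Difference: 0.131135 − 0.05353 = 0.077605 m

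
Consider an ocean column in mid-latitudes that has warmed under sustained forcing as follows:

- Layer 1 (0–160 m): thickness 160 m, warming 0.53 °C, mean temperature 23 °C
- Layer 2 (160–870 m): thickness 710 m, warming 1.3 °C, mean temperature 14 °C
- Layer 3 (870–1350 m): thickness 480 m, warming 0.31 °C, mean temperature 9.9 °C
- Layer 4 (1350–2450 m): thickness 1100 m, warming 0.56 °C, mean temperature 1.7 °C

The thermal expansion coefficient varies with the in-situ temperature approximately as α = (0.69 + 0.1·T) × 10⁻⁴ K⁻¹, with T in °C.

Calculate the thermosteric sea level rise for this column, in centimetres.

29.6 cm of thermosteric rise

Layer 1: α = (0.69 + 0.1×23)×10⁻⁴ = 2.99×10⁻⁴ K⁻¹
Layer 2: α = (0.69 + 0.1×14)×10⁻⁴ = 2.09×10⁻⁴ K⁻¹
Layer 3: α = (0.69 + 0.1×9.9)×10⁻⁴ = 1.68×10⁻⁴ K⁻¹
Layer 4: α = (0.69 + 0.1×1.7)×10⁻⁴ = 0.86×10⁻⁴ K⁻¹
0.53 × 160 × 2.99×10⁻⁴ = 0.0253552 m
1.3 × 2.09×10⁻⁴ × 710 = 0.192907 m
Layer 3: 0.31 × 1.68×10⁻⁴ × 480 = 0.0249984 m
1350–2450 m: 0.56 × 1100 × 0.86×10⁻⁴ = 0.052976 m
Δh = 0.0253552 + 0.192907 + 0.0249984 + 0.052976 = 0.2962366 m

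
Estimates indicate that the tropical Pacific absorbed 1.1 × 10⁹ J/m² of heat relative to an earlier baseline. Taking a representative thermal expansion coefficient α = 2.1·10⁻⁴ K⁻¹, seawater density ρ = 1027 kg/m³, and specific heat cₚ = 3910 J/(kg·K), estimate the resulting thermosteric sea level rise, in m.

Δh = αQ/(ρcₚ) = 2.1×10⁻⁴ × 1.1×10⁹ / (1027 × 3910) ≈ 0.057526 m

0.0575 m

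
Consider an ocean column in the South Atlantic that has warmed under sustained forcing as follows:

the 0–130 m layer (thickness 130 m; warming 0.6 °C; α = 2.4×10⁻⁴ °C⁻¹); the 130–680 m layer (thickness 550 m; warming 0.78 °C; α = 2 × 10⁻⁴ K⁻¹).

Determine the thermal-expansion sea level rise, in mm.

Δh = 105 mm

0–130 m: 2.4×10⁻⁴ × 130 × 0.6 = 0.01872 m
130–680 m: 2×10⁻⁴ × 0.78 × 550 = 0.08580 m
Δh = 0.01872 + 0.08580 = 0.10452 m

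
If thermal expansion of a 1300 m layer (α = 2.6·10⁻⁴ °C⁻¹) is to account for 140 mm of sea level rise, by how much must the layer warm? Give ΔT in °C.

ΔT = Δh/(αH) = 0.14 / (2.6×10⁻⁴ × 1300) ≈ 0.4142 °C

0.41 °C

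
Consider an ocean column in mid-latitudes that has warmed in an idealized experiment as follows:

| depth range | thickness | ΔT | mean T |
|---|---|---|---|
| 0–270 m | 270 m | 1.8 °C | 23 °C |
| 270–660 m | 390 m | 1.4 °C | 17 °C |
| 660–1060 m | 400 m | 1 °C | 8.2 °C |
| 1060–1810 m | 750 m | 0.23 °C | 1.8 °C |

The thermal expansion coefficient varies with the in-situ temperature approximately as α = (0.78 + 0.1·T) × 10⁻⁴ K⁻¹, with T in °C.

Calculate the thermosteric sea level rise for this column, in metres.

Layer 1: α = (0.78 + 0.1×23)×10⁻⁴ = 3.08×10⁻⁴ K⁻¹
Layer 2: α = (0.78 + 0.1×17)×10⁻⁴ = 2.48×10⁻⁴ K⁻¹
Layer 3: α = (0.78 + 0.1×8.2)×10⁻⁴ = 1.6×10⁻⁴ K⁻¹
Layer 4: α = (0.78 + 0.1×1.8)×10⁻⁴ = 0.96×10⁻⁴ K⁻¹
270 × 1.8 × 3.08×10⁻⁴ = 0.149688 m
1.4 × 2.48×10⁻⁴ × 390 = 0.135408 m
1.6×10⁻⁴ × 1 × 400 = 0.06400 m
1060–1810 m: 0.23 × 750 × 0.96×10⁻⁴ = 0.01656 m
Δh = 0.149688 + 0.135408 + 0.06400 + 0.01656 = 0.365656 m

about 0.366 m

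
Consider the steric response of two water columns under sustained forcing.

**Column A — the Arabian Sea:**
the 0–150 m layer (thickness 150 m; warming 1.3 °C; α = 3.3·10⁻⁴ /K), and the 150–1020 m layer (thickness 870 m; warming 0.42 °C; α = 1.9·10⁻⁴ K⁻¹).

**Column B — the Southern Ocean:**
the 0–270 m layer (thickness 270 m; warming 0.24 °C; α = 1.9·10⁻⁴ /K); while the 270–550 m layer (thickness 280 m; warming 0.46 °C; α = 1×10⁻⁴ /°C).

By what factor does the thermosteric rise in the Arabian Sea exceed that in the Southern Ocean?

5.31

A Layer 1: 3.3×10⁻⁴ × 150 × 1.3 = 0.06435 m
A Layer 2: 1.9×10⁻⁴ × 870 × 0.42 = 0.069426 m
A total: 0.133776 m
B 1.9×10⁻⁴ × 270 × 0.24 = 0.012312 m
B Layer 2: 1×10⁻⁴ × 280 × 0.46 = 0.01288 m
B total: 0.025192 m
Ratio: 0.133776 / 0.025192 ≈ 5.310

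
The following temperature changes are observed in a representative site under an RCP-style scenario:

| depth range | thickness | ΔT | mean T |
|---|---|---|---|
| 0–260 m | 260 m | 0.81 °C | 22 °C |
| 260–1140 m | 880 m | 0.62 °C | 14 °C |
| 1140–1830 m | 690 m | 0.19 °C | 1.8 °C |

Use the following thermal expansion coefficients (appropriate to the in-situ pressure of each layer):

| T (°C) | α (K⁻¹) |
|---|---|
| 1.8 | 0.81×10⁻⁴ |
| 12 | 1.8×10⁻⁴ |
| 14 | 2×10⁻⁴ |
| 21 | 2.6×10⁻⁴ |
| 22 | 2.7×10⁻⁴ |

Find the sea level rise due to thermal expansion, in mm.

about 177 mm

Layer 1 at 22 °C → α = 2.7×10⁻⁴ K⁻¹
Layer 2 at 14 °C → α = 2×10⁻⁴ K⁻¹
Layer 3 at 1.8 °C → α = 0.81×10⁻⁴ K⁻¹
2.7×10⁻⁴ × 0.81 × 260 = 0.056862 m
2×10⁻⁴ × 0.62 × 880 = 0.10912 m
Layer 3: 690 × 0.19 × 0.81×10⁻⁴ = 0.0106191 m
Δh = 0.056862 + 0.10912 + 0.0106191 = 0.1766011 m ≈ 177 mm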